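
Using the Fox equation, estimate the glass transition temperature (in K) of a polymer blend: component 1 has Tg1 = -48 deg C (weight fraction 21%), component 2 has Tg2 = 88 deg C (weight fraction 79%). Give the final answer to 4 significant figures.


1/Tg = w1/Tg1 + w2/Tg2 (in Kelvin)
Tg1 = 225.15 K, Tg2 = 361.15 K
1/Tg = 0.21/225.15 + 0.79/361.15
Tg = 320.5 K


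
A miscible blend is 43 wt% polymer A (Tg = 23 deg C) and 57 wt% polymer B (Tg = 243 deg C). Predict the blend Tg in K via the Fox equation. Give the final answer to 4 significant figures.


1/Tg = w1/Tg1 + w2/Tg2 (in Kelvin)
Tg1 = 296.15 K, Tg2 = 516.15 K
1/Tg = 0.43/296.15 + 0.57/516.15
Tg = 391.2 K


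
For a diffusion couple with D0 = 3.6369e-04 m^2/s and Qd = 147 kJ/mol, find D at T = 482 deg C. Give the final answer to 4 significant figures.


D = D0 * exp(-Qd / (R*T))
T = 755.15 K
D = 3.6369e-04 * exp(-147e3 / (8.314 * 755.15))
D = 2.467e-14 m^2/s


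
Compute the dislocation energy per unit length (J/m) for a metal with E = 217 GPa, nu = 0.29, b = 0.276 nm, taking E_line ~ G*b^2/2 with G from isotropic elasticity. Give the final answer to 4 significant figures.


Step 1: G = E / (2*(1+nu))
G = 217 / (2*(1+0.29)) = 84.1085 GPa = 8.41085e+10 Pa
Step 2: E_line = G*b^2/2
b = 0.276 nm = 2.76e-10 m
E_line = 0.5 * 8.41085e+10 * (2.76e-10)^2 = 3.204e-09 J/m


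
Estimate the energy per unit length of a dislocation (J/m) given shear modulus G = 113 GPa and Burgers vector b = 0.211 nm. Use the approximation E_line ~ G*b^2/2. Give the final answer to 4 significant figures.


E = G*b^2/2
b = 0.211 nm = 2.11e-10 m
G = 113 GPa = 1.13e+11 Pa
E = 0.5 * 1.13e+11 * (2.11e-10)^2
E = 2.515e-09 J/m


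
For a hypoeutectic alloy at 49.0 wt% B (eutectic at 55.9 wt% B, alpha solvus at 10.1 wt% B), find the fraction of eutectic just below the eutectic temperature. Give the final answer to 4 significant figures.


f_primary = (C_e - C0) / (C_e - C_alpha_max)
f_primary = (55.9 - 49.0) / (55.9 - 10.1)
f_primary = 0.150655
f_eutectic = 1 - 0.150655 = 0.8493


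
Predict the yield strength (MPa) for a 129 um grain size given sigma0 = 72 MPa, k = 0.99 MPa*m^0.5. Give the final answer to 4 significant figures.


sigma_y = sigma0 + k / sqrt(d)
d = 129 um = 1.29e-04 m
sigma_y = 72 + 0.99 / sqrt(1.29e-04)
sigma_y = 159.2 MPa


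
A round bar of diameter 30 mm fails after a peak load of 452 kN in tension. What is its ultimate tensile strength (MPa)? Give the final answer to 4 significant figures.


A0 = pi*(d/2)^2 = pi*(30/2)^2 = 706.858 mm^2
UTS = F_max / A0 = 452*1000 / 706.858
UTS = 639.4 MPa


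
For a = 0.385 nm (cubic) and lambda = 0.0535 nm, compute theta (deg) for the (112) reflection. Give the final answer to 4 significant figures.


d = a / sqrt(h^2+k^2+l^2)
d = 0.385 / sqrt(6) = 0.157176 nm
lambda = 2*d*sin(theta)  =>  sin(theta) = lambda / (2*d)
sin(theta) = 0.0535 / (2 * 0.157176) = 0.170192
theta = 9.799 deg


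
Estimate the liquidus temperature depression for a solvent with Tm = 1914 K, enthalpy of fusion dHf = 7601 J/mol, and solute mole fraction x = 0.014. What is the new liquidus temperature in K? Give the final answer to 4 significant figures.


dT = R*Tm^2*x / dHf
dT = 8.314 * 1914^2 * 0.014 / 7601
dT = 56.0985 K
T_new = 1914 - 56.0985 = 1858 K


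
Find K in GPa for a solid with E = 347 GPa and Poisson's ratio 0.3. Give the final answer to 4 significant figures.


K = E / (3*(1-2*nu))
K = 347 / (3*(1-2*0.3))
K = 289.2 GPa


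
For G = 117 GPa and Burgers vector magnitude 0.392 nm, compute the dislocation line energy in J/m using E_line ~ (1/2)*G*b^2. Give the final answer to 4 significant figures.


E = G*b^2/2
b = 0.392 nm = 3.92e-10 m
G = 117 GPa = 1.17e+11 Pa
E = 0.5 * 1.17e+11 * (3.92e-10)^2
E = 8.989e-09 J/m


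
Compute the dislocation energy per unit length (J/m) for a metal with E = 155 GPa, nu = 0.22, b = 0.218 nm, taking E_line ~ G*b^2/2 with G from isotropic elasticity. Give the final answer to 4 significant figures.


Step 1: G = E / (2*(1+nu))
G = 155 / (2*(1+0.22)) = 63.5246 GPa = 6.35246e+10 Pa
Step 2: E_line = G*b^2/2
b = 0.218 nm = 2.18e-10 m
E_line = 0.5 * 6.35246e+10 * (2.18e-10)^2 = 1.509e-09 J/m


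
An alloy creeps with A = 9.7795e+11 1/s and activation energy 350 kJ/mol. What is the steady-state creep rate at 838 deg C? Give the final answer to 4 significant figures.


rate = A * exp(-Q / (R*T))
T = 838 + 273.15 = 1111.15 K
rate = 9.7795e+11 * exp(-350e3 / (8.314 * 1111.15))
rate = 3.439e-05 1/s


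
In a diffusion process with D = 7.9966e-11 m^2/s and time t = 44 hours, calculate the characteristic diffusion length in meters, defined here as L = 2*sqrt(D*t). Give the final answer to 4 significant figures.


t = 44 hr = 158400 s
Diffusion length = 2*sqrt(D*t)
= 2*sqrt(7.9966e-11 * 158400)
= 7.118e-03 m


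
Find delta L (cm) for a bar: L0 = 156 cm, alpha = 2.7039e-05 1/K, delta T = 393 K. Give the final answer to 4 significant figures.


dL = L0 * alpha * dT
dL = 156 * 2.7039e-05 * 393
dL = 1.658 cm


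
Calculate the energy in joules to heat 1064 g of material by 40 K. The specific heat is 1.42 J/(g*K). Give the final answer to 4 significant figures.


Q = m * cp * dT
Q = 1064 * 1.42 * 40
Q = 60440 J


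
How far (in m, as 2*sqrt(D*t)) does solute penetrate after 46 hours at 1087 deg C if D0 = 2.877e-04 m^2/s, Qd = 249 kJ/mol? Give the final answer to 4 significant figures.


Step 1: D = D0 * exp(-Qd/(R*T))
T = 1360.15 K
D = 2.877e-04 * exp(-249e3 / (8.314 * 1360.15)) = 7.87229e-14 m^2/s
Step 2: L = 2*sqrt(D*t)
t = 46 h = 165600 s
L = 2*sqrt(7.87229e-14 * 165600) = 2.284e-04 m


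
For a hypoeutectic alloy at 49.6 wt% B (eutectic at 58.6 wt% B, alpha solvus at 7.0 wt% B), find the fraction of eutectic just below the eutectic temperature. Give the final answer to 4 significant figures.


f_primary = (C_e - C0) / (C_e - C_alpha_max)
f_primary = (58.6 - 49.6) / (58.6 - 7.0)
f_primary = 0.174419
f_eutectic = 1 - 0.174419 = 0.8256


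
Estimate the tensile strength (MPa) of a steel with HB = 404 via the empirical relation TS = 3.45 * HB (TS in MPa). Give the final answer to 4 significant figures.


TS (MPa) = 3.45 * HB
TS = 3.45 * 404
TS = 1394 MPa


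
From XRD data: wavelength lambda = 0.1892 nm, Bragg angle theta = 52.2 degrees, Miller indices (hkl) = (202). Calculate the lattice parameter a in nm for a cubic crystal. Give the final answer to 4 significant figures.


d = lambda / (2*sin(theta))
d = 0.1892 / (2*sin(52.2 deg))
d = 0.119723 nm
a = d * sqrt(h^2+k^2+l^2) = 0.119723 * sqrt(8)
a = 0.3386 nm


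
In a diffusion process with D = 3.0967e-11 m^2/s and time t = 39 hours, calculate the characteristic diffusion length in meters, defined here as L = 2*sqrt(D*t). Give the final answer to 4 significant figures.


t = 39 hr = 140400 s
Diffusion length = 2*sqrt(D*t)
= 2*sqrt(3.0967e-11 * 140400)
= 4.17e-03 m


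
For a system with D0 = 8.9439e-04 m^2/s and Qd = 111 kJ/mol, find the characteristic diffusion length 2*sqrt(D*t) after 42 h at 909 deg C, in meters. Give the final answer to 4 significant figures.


Step 1: D = D0 * exp(-Qd/(R*T))
T = 1182.15 K
D = 8.9439e-04 * exp(-111e3 / (8.314 * 1182.15)) = 1.1135e-08 m^2/s
Step 2: L = 2*sqrt(D*t)
t = 42 h = 151200 s
L = 2*sqrt(1.1135e-08 * 151200) = 0.08206 m


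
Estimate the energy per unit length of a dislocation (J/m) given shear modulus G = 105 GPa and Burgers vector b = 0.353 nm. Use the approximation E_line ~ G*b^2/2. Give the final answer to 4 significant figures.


E = G*b^2/2
b = 0.353 nm = 3.53e-10 m
G = 105 GPa = 1.05e+11 Pa
E = 0.5 * 1.05e+11 * (3.53e-10)^2
E = 6.542e-09 J/m


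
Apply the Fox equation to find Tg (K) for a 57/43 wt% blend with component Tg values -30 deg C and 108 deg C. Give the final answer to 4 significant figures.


1/Tg = w1/Tg1 + w2/Tg2 (in Kelvin)
Tg1 = 243.15 K, Tg2 = 381.15 K
1/Tg = 0.57/243.15 + 0.43/381.15
Tg = 288 K


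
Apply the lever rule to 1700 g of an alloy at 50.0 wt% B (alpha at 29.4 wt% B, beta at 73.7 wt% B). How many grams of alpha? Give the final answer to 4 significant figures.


f_alpha = (C_beta - C0) / (C_beta - C_alpha)
f_alpha = (73.7 - 50.0) / (73.7 - 29.4) = 0.534989
m_alpha = f_alpha * m_total = 0.534989 * 1700 = 909.5 g


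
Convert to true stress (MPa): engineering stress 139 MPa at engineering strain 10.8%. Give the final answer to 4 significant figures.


sigma_true = sigma_eng * (1 + epsilon_eng)
sigma_true = 139 * (1 + 0.108)
sigma_true = 154 MPa


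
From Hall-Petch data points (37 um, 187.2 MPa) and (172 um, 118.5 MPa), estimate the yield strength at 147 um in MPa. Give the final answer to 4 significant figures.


sigma_y = sigma0 + k / sqrt(d)
1/sqrt(d1) = 1/sqrt(3.7e-05) = 164.399;  1/sqrt(d2) = 76.2493
k = (sigma1 - sigma2) / (1/sqrt(d1) - 1/sqrt(d2)) = (187.2 - 118.5) / (164.399 - 76.2493) = 0.779356 MPa*m^0.5
sigma0 = sigma1 - k/sqrt(d1) = 187.2 - 0.779356*164.399 = 59.0747 MPa
sigma_y(d3) = 59.0747 + 0.779356 / sqrt(1.47e-04) = 123.4 MPa


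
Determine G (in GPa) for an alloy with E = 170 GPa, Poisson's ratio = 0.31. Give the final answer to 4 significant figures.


G = E / (2*(1+nu))
G = 170 / (2*(1+0.31))
G = 64.89 GPa


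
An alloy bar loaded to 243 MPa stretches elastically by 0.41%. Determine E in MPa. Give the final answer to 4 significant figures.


E = sigma / epsilon
epsilon = 0.41% = 4.1e-03
E = 243 / 4.1e-03
E = 59270 MPa


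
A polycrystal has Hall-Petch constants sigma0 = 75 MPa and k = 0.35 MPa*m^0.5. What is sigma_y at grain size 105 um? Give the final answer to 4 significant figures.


sigma_y = sigma0 + k / sqrt(d)
d = 105 um = 1.05e-04 m
sigma_y = 75 + 0.35 / sqrt(1.05e-04)
sigma_y = 109.2 MPa


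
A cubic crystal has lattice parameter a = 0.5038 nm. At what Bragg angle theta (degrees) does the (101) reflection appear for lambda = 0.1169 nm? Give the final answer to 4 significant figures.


d = a / sqrt(h^2+k^2+l^2)
d = 0.5038 / sqrt(2) = 0.35624 nm
lambda = 2*d*sin(theta)  =>  sin(theta) = lambda / (2*d)
sin(theta) = 0.1169 / (2 * 0.35624) = 0.164075
theta = 9.443 deg


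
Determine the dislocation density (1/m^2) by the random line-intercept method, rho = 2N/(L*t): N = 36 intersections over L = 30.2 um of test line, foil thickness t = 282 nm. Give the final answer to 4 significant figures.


rho = 2N / (L * t)
L = 30.2 um = 3.02e-05 m, t = 282 nm = 2.82e-07 m
rho = 2 * 36 / (3.02e-05 * 2.82e-07)
rho = 8.454e+12 1/m^2


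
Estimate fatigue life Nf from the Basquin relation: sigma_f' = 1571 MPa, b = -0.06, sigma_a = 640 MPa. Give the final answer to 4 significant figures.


sigma_a = sigma_f' * (2*Nf)^b
2*Nf = (sigma_a / sigma_f')^(1/b)
2*Nf = (640 / 1571)^(1/-0.06)
2*Nf = 3.16182e+06
Nf = 1.581e+06 cycles


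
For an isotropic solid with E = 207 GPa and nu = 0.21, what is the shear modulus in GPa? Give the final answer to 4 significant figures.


G = E / (2*(1+nu))
G = 207 / (2*(1+0.21))
G = 85.54 GPa


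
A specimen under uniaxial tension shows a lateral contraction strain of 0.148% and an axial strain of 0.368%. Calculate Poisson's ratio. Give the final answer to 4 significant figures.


nu = -epsilon_lat / epsilon_axial
Lateral strain is contraction (negative), so using magnitudes:
nu = 0.148 / 0.368
nu = 0.4022


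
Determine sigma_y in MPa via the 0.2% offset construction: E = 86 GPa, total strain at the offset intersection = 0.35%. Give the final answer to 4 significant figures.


Offset strain = 0.002
Elastic strain at yield = total_strain - offset = 3.5e-03 - 0.002 = 1.5e-03
sigma_y = E * elastic_strain = 86000 * 1.5e-03
sigma_y = 129 MPa


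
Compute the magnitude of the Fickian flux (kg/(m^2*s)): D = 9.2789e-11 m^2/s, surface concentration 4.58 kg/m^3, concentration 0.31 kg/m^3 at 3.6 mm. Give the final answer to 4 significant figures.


J = -D * (dC/dx) = D * (C1 - C2) / dx
J = 9.2789e-11 * (4.58 - 0.31) / 3.6e-03
J = 1.101e-07 kg/(m^2*s)


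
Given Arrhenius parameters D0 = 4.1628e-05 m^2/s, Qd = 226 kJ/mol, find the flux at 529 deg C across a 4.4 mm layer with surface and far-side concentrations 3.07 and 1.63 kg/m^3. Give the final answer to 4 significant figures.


Step 1: D = D0 * exp(-Qd/(R*T))
T = 529 + 273.15 = 802.15 K
D = 4.1628e-05 * exp(-226e3 / (8.314 * 802.15)) = 7.98214e-20 m^2/s
Step 2: J = D * (C1 - C2) / dx
J = 7.98214e-20 * (3.07 - 1.63) / 4.4e-03
J = 2.612e-17 kg/(m^2*s)


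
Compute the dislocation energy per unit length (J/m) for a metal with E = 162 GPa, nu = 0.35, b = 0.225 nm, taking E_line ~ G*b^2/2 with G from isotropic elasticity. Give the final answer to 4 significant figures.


Step 1: G = E / (2*(1+nu))
G = 162 / (2*(1+0.35)) = 60 GPa = 6e+10 Pa
Step 2: E_line = G*b^2/2
b = 0.225 nm = 2.25e-10 m
E_line = 0.5 * 6e+10 * (2.25e-10)^2 = 1.519e-09 J/m


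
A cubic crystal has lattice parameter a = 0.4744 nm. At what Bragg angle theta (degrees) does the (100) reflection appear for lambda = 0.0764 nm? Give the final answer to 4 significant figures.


d = a / sqrt(h^2+k^2+l^2)
d = 0.4744 / sqrt(1) = 0.4744 nm
lambda = 2*d*sin(theta)  =>  sin(theta) = lambda / (2*d)
sin(theta) = 0.0764 / (2 * 0.4744) = 0.0805228
theta = 4.619 deg


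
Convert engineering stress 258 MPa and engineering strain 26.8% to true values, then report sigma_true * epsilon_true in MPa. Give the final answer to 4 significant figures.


sigma_true = sigma_eng * (1 + epsilon_eng)
sigma_true = 258 * (1 + 0.268) = 327.144 MPa
epsilon_true = ln(1 + epsilon_eng)
epsilon_true = ln(1 + 0.268) = 0.237441
sigma_true * epsilon_true = 327.144 * 0.237441 = 77.68 MPa


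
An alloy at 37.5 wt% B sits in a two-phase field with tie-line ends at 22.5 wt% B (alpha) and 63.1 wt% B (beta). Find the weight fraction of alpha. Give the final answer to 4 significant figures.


f_alpha = (C_beta - C0) / (C_beta - C_alpha)
f_alpha = (63.1 - 37.5) / (63.1 - 22.5)
f_alpha = 0.6305


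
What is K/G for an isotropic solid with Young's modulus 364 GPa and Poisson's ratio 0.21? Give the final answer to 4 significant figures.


G = E / (2*(1+nu))
G = 364 / (2*(1+0.21)) = 150.413 GPa
K = E / (3*(1-2*nu))
K = 364 / (3*(1-2*0.21)) = 209.195 GPa
K/G = 209.195 / 150.413 = 1.391


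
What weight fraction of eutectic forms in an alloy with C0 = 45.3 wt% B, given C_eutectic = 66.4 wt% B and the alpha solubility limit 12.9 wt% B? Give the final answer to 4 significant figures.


f_primary = (C_e - C0) / (C_e - C_alpha_max)
f_primary = (66.4 - 45.3) / (66.4 - 12.9)
f_primary = 0.394393
f_eutectic = 1 - 0.394393 = 0.6056


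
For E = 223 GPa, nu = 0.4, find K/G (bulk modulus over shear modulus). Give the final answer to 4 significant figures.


G = E / (2*(1+nu))
G = 223 / (2*(1+0.4)) = 79.6429 GPa
K = E / (3*(1-2*nu))
K = 223 / (3*(1-2*0.4)) = 371.667 GPa
K/G = 371.667 / 79.6429 = 4.667


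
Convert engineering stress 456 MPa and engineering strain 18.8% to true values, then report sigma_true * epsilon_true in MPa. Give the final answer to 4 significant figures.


sigma_true = sigma_eng * (1 + epsilon_eng)
sigma_true = 456 * (1 + 0.188) = 541.728 MPa
epsilon_true = ln(1 + epsilon_eng)
epsilon_true = ln(1 + 0.188) = 0.172271
sigma_true * epsilon_true = 541.728 * 0.172271 = 93.32 MPa


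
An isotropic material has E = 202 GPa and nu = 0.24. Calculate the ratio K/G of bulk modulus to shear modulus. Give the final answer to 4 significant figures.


G = E / (2*(1+nu))
G = 202 / (2*(1+0.24)) = 81.4516 GPa
K = E / (3*(1-2*nu))
K = 202 / (3*(1-2*0.24)) = 129.487 GPa
K/G = 129.487 / 81.4516 = 1.59


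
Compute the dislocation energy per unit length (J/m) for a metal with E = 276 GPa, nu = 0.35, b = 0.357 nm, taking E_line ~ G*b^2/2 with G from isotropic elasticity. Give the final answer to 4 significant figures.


Step 1: G = E / (2*(1+nu))
G = 276 / (2*(1+0.35)) = 102.222 GPa = 1.02222e+11 Pa
Step 2: E_line = G*b^2/2
b = 0.357 nm = 3.57e-10 m
E_line = 0.5 * 1.02222e+11 * (3.57e-10)^2 = 6.514e-09 J/m


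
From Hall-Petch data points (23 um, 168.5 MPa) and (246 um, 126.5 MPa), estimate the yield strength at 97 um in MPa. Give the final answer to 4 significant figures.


sigma_y = sigma0 + k / sqrt(d)
1/sqrt(d1) = 1/sqrt(2.3e-05) = 208.514;  1/sqrt(d2) = 63.7577
k = (sigma1 - sigma2) / (1/sqrt(d1) - 1/sqrt(d2)) = (168.5 - 126.5) / (208.514 - 63.7577) = 0.290142 MPa*m^0.5
sigma0 = sigma1 - k/sqrt(d1) = 168.5 - 0.290142*208.514 = 108.001 MPa
sigma_y(d3) = 108.001 + 0.290142 / sqrt(9.7e-05) = 137.5 MPa


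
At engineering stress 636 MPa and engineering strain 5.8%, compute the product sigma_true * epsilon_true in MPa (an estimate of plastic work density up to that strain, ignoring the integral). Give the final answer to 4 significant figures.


sigma_true = sigma_eng * (1 + epsilon_eng)
sigma_true = 636 * (1 + 0.058) = 672.888 MPa
epsilon_true = ln(1 + epsilon_eng)
epsilon_true = ln(1 + 0.058) = 0.0563803
sigma_true * epsilon_true = 672.888 * 0.0563803 = 37.94 MPa


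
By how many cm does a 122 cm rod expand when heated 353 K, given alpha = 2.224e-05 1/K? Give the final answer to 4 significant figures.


dL = L0 * alpha * dT
dL = 122 * 2.224e-05 * 353
dL = 0.9578 cm


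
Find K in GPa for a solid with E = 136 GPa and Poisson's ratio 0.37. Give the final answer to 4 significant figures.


K = E / (3*(1-2*nu))
K = 136 / (3*(1-2*0.37))
K = 174.4 GPa


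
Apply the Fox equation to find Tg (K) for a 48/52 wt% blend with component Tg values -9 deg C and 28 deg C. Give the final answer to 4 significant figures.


1/Tg = w1/Tg1 + w2/Tg2 (in Kelvin)
Tg1 = 264.15 K, Tg2 = 301.15 K
1/Tg = 0.48/264.15 + 0.52/301.15
Tg = 282.2 K


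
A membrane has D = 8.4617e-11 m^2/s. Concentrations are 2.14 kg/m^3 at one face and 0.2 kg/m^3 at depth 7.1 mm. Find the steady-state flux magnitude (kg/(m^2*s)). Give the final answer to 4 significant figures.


J = -D * (dC/dx) = D * (C1 - C2) / dx
J = 8.4617e-11 * (2.14 - 0.2) / 7.1e-03
J = 2.312e-08 kg/(m^2*s)


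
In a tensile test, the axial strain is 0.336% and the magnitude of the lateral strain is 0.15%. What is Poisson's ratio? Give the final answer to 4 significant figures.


nu = -epsilon_lat / epsilon_axial
Lateral strain is contraction (negative), so using magnitudes:
nu = 0.15 / 0.336
nu = 0.4464


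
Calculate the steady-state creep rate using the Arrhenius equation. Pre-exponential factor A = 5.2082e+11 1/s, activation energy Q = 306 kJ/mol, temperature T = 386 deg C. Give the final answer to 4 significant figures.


rate = A * exp(-Q / (R*T))
T = 386 + 273.15 = 659.15 K
rate = 5.2082e+11 * exp(-306e3 / (8.314 * 659.15))
rate = 2.929e-13 1/s


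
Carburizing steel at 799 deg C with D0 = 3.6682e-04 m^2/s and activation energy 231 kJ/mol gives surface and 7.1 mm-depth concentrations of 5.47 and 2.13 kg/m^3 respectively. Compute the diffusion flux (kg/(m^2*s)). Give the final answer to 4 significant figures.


Step 1: D = D0 * exp(-Qd/(R*T))
T = 799 + 273.15 = 1072.15 K
D = 3.6682e-04 * exp(-231e3 / (8.314 * 1072.15)) = 2.04097e-15 m^2/s
Step 2: J = D * (C1 - C2) / dx
J = 2.04097e-15 * (5.47 - 2.13) / 7.1e-03
J = 9.601e-13 kg/(m^2*s)


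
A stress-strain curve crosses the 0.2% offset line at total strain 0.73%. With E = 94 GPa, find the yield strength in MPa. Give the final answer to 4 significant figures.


Offset strain = 0.002
Elastic strain at yield = total_strain - offset = 7.3e-03 - 0.002 = 5.3e-03
sigma_y = E * elastic_strain = 94000 * 5.3e-03
sigma_y = 498.2 MPa


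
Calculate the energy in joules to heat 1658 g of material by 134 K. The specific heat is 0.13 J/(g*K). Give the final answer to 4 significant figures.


Q = m * cp * dT
Q = 1658 * 0.13 * 134
Q = 28880 J


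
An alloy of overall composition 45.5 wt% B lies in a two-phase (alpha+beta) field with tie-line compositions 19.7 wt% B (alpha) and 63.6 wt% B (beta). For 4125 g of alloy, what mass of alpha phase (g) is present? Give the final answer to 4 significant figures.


f_alpha = (C_beta - C0) / (C_beta - C_alpha)
f_alpha = (63.6 - 45.5) / (63.6 - 19.7) = 0.412301
m_alpha = f_alpha * m_total = 0.412301 * 4125 = 1701 g


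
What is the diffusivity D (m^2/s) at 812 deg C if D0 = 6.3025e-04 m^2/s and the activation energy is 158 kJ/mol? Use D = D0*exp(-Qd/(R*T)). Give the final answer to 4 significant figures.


D = D0 * exp(-Qd / (R*T))
T = 1085.15 K
D = 6.3025e-04 * exp(-158e3 / (8.314 * 1085.15))
D = 1.562e-11 m^2/s


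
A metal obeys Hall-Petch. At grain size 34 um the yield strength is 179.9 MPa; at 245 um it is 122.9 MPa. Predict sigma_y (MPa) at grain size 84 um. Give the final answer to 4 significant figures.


sigma_y = sigma0 + k / sqrt(d)
1/sqrt(d1) = 1/sqrt(3.4e-05) = 171.499;  1/sqrt(d2) = 63.8877
k = (sigma1 - sigma2) / (1/sqrt(d1) - 1/sqrt(d2)) = (179.9 - 122.9) / (171.499 - 63.8877) = 0.529686 MPa*m^0.5
sigma0 = sigma1 - k/sqrt(d1) = 179.9 - 0.529686*171.499 = 89.0596 MPa
sigma_y(d3) = 89.0596 + 0.529686 / sqrt(8.4e-05) = 146.9 MPa


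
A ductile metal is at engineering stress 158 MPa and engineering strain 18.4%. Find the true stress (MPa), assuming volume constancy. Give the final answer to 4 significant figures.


sigma_true = sigma_eng * (1 + epsilon_eng)
sigma_true = 158 * (1 + 0.184)
sigma_true = 187.1 MPa


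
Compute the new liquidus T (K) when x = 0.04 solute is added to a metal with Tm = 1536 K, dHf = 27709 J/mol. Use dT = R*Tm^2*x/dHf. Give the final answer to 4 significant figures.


dT = R*Tm^2*x / dHf
dT = 8.314 * 1536^2 * 0.04 / 27709
dT = 28.316 K
T_new = 1536 - 28.316 = 1508 K


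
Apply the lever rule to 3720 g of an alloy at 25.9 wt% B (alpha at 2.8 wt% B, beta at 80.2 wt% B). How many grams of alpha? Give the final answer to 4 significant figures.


f_alpha = (C_beta - C0) / (C_beta - C_alpha)
f_alpha = (80.2 - 25.9) / (80.2 - 2.8) = 0.70155
m_alpha = f_alpha * m_total = 0.70155 * 3720 = 2610 g


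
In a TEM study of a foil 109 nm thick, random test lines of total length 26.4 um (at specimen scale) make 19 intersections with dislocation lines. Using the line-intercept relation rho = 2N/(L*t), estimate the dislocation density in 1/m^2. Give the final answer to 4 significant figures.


rho = 2N / (L * t)
L = 26.4 um = 2.64e-05 m, t = 109 nm = 1.09e-07 m
rho = 2 * 19 / (2.64e-05 * 1.09e-07)
rho = 1.321e+13 1/m^2


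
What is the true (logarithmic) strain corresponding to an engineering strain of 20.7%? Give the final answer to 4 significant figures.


epsilon_true = ln(1 + epsilon_eng)
epsilon_true = ln(1 + 0.207)
epsilon_true = 0.1881


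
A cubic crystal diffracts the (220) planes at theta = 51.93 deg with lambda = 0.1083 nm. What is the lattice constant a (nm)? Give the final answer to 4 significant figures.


d = lambda / (2*sin(theta))
d = 0.1083 / (2*sin(51.93 deg))
d = 0.068783 nm
a = d * sqrt(h^2+k^2+l^2) = 0.068783 * sqrt(8)
a = 0.1945 nm


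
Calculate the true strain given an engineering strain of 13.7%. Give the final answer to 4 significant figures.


epsilon_true = ln(1 + epsilon_eng)
epsilon_true = ln(1 + 0.137)
epsilon_true = 0.1284


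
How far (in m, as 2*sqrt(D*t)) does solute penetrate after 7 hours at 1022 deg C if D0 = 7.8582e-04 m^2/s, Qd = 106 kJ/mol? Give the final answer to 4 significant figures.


Step 1: D = D0 * exp(-Qd/(R*T))
T = 1295.15 K
D = 7.8582e-04 * exp(-106e3 / (8.314 * 1295.15)) = 4.16953e-08 m^2/s
Step 2: L = 2*sqrt(D*t)
t = 7 h = 25200 s
L = 2*sqrt(4.16953e-08 * 25200) = 0.06483 m


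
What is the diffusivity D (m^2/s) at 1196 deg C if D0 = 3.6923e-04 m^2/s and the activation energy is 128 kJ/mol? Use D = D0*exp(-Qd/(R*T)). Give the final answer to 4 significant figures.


D = D0 * exp(-Qd / (R*T))
T = 1469.15 K
D = 3.6923e-04 * exp(-128e3 / (8.314 * 1469.15))
D = 1.038e-08 m^2/s


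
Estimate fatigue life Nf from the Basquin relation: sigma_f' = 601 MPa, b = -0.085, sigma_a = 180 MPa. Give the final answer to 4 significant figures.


sigma_a = sigma_f' * (2*Nf)^b
2*Nf = (sigma_a / sigma_f')^(1/b)
2*Nf = (180 / 601)^(1/-0.085)
2*Nf = 1.44552e+06
Nf = 722800 cycles


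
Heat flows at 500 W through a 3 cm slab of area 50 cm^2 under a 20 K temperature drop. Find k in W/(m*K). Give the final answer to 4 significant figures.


k = Q*L / (A*dT)
L = 0.03 m, A = 5e-03 m^2
k = 500 * 0.03 / (5e-03 * 20)
k = 150 W/(m*K)


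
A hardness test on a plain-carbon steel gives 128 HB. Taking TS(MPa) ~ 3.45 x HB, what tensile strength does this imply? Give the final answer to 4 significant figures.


TS (MPa) = 3.45 * HB
TS = 3.45 * 128
TS = 441.6 MPa


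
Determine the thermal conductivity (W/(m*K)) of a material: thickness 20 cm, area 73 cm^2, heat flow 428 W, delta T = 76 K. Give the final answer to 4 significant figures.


k = Q*L / (A*dT)
L = 0.2 m, A = 7.3e-03 m^2
k = 428 * 0.2 / (7.3e-03 * 76)
k = 154.3 W/(m*K)


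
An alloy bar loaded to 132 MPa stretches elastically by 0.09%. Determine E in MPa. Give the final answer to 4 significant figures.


E = sigma / epsilon
epsilon = 0.09% = 9e-04
E = 132 / 9e-04
E = 146700 MPa


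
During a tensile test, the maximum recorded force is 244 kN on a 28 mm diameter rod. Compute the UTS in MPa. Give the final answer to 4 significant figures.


A0 = pi*(d/2)^2 = pi*(28/2)^2 = 615.752 mm^2
UTS = F_max / A0 = 244*1000 / 615.752
UTS = 396.3 MPa


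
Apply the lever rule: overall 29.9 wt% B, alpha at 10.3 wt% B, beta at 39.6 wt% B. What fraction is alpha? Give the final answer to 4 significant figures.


f_alpha = (C_beta - C0) / (C_beta - C_alpha)
f_alpha = (39.6 - 29.9) / (39.6 - 10.3)
f_alpha = 0.3311


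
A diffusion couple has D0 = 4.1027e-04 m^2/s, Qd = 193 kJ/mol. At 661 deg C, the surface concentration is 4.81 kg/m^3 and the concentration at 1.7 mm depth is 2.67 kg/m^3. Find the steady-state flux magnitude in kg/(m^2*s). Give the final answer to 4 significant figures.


Step 1: D = D0 * exp(-Qd/(R*T))
T = 661 + 273.15 = 934.15 K
D = 4.1027e-04 * exp(-193e3 / (8.314 * 934.15)) = 6.61829e-15 m^2/s
Step 2: J = D * (C1 - C2) / dx
J = 6.61829e-15 * (4.81 - 2.67) / 1.7e-03
J = 8.331e-12 kg/(m^2*s)


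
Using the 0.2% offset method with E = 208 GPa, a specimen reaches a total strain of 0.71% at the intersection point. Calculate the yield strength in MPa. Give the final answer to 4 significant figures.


Offset strain = 0.002
Elastic strain at yield = total_strain - offset = 7.1e-03 - 0.002 = 5.1e-03
sigma_y = E * elastic_strain = 208000 * 5.1e-03
sigma_y = 1061 MPa


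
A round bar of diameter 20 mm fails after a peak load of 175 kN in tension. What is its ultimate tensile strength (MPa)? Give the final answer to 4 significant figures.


A0 = pi*(d/2)^2 = pi*(20/2)^2 = 314.159 mm^2
UTS = F_max / A0 = 175*1000 / 314.159
UTS = 557 MPa


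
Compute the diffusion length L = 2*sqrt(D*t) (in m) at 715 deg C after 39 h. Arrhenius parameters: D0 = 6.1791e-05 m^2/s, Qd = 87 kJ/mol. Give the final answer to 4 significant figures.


Step 1: D = D0 * exp(-Qd/(R*T))
T = 988.15 K
D = 6.1791e-05 * exp(-87e3 / (8.314 * 988.15)) = 1.55542e-09 m^2/s
Step 2: L = 2*sqrt(D*t)
t = 39 h = 140400 s
L = 2*sqrt(1.55542e-09 * 140400) = 0.02956 m


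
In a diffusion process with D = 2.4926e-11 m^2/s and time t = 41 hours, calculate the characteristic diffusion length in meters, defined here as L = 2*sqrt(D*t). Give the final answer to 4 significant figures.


t = 41 hr = 147600 s
Diffusion length = 2*sqrt(D*t)
= 2*sqrt(2.4926e-11 * 147600)
= 3.836e-03 m


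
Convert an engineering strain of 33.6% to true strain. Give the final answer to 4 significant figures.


epsilon_true = ln(1 + epsilon_eng)
epsilon_true = ln(1 + 0.336)
epsilon_true = 0.2897


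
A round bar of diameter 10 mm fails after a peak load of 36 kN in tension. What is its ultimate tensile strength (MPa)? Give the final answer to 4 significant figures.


A0 = pi*(d/2)^2 = pi*(10/2)^2 = 78.5398 mm^2
UTS = F_max / A0 = 36*1000 / 78.5398
UTS = 458.4 MPa


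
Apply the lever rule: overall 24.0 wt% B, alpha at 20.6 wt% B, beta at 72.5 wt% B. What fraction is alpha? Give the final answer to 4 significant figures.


f_alpha = (C_beta - C0) / (C_beta - C_alpha)
f_alpha = (72.5 - 24.0) / (72.5 - 20.6)
f_alpha = 0.9345


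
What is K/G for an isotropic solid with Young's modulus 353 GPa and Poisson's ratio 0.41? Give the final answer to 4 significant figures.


G = E / (2*(1+nu))
G = 353 / (2*(1+0.41)) = 125.177 GPa
K = E / (3*(1-2*nu))
K = 353 / (3*(1-2*0.41)) = 653.704 GPa
K/G = 653.704 / 125.177 = 5.222


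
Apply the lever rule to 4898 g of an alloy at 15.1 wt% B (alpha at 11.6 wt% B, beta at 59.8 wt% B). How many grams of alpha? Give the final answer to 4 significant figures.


f_alpha = (C_beta - C0) / (C_beta - C_alpha)
f_alpha = (59.8 - 15.1) / (59.8 - 11.6) = 0.927386
m_alpha = f_alpha * m_total = 0.927386 * 4898 = 4542 g


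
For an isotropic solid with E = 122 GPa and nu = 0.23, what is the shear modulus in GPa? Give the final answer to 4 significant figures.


G = E / (2*(1+nu))
G = 122 / (2*(1+0.23))
G = 49.59 GPa


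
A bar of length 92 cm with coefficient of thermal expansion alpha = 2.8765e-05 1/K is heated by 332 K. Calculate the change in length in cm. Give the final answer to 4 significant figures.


dL = L0 * alpha * dT
dL = 92 * 2.8765e-05 * 332
dL = 0.8786 cm


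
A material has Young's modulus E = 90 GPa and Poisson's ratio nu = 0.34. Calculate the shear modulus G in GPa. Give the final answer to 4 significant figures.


G = E / (2*(1+nu))
G = 90 / (2*(1+0.34))
G = 33.58 GPa


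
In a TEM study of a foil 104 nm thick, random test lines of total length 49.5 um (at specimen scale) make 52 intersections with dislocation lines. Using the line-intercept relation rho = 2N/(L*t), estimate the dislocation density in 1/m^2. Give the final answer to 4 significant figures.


rho = 2N / (L * t)
L = 49.5 um = 4.95e-05 m, t = 104 nm = 1.04e-07 m
rho = 2 * 52 / (4.95e-05 * 1.04e-07)
rho = 2.02e+13 1/m^2


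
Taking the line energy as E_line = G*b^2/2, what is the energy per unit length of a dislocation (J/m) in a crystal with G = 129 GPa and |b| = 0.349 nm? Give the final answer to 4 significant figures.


E = G*b^2/2
b = 0.349 nm = 3.49e-10 m
G = 129 GPa = 1.29e+11 Pa
E = 0.5 * 1.29e+11 * (3.49e-10)^2
E = 7.856e-09 J/m


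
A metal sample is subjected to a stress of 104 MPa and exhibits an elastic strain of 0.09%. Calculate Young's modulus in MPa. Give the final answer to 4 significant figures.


E = sigma / epsilon
epsilon = 0.09% = 9e-04
E = 104 / 9e-04
E = 115600 MPa


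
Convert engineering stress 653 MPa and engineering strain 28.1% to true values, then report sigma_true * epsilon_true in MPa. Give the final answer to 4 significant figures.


sigma_true = sigma_eng * (1 + epsilon_eng)
sigma_true = 653 * (1 + 0.281) = 836.493 MPa
epsilon_true = ln(1 + epsilon_eng)
epsilon_true = ln(1 + 0.281) = 0.247641
sigma_true * epsilon_true = 836.493 * 0.247641 = 207.1 MPa


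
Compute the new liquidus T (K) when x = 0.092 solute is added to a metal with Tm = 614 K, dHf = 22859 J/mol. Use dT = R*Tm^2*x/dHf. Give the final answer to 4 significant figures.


dT = R*Tm^2*x / dHf
dT = 8.314 * 614^2 * 0.092 / 22859
dT = 12.6147 K
T_new = 614 - 12.6147 = 601.4 K


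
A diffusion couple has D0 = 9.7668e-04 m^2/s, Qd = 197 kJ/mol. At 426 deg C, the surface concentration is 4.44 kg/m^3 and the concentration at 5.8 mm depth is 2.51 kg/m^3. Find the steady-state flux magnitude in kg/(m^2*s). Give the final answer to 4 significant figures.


Step 1: D = D0 * exp(-Qd/(R*T))
T = 426 + 273.15 = 699.15 K
D = 9.7668e-04 * exp(-197e3 / (8.314 * 699.15)) = 1.8665e-18 m^2/s
Step 2: J = D * (C1 - C2) / dx
J = 1.8665e-18 * (4.44 - 2.51) / 5.8e-03
J = 6.211e-16 kg/(m^2*s)


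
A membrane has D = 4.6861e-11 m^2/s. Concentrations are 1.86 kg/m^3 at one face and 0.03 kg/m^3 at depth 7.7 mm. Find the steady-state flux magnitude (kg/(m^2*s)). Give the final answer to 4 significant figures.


J = -D * (dC/dx) = D * (C1 - C2) / dx
J = 4.6861e-11 * (1.86 - 0.03) / 7.7e-03
J = 1.114e-08 kg/(m^2*s)


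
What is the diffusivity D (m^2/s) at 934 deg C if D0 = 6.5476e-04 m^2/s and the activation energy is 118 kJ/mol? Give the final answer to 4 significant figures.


D = D0 * exp(-Qd / (R*T))
T = 1207.15 K
D = 6.5476e-04 * exp(-118e3 / (8.314 * 1207.15))
D = 5.128e-09 m^2/s


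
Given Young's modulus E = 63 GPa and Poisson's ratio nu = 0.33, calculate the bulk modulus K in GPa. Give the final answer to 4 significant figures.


K = E / (3*(1-2*nu))
K = 63 / (3*(1-2*0.33))
K = 61.76 GPa


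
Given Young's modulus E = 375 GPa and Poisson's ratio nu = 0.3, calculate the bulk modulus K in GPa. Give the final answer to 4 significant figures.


K = E / (3*(1-2*nu))
K = 375 / (3*(1-2*0.3))
K = 312.5 GPa


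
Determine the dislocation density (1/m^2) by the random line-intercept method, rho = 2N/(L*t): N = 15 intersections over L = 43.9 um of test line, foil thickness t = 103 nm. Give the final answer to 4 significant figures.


rho = 2N / (L * t)
L = 43.9 um = 4.39e-05 m, t = 103 nm = 1.03e-07 m
rho = 2 * 15 / (4.39e-05 * 1.03e-07)
rho = 6.635e+12 1/m^2


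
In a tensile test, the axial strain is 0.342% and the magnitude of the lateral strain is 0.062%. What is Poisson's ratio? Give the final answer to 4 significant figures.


nu = -epsilon_lat / epsilon_axial
Lateral strain is contraction (negative), so using magnitudes:
nu = 0.062 / 0.342
nu = 0.1813


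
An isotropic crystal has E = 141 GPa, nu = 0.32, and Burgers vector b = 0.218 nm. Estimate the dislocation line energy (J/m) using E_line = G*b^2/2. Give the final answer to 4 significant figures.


Step 1: G = E / (2*(1+nu))
G = 141 / (2*(1+0.32)) = 53.4091 GPa = 5.34091e+10 Pa
Step 2: E_line = G*b^2/2
b = 0.218 nm = 2.18e-10 m
E_line = 0.5 * 5.34091e+10 * (2.18e-10)^2 = 1.269e-09 J/m


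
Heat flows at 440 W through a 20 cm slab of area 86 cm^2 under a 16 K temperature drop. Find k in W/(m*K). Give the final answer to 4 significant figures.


k = Q*L / (A*dT)
L = 0.2 m, A = 8.6e-03 m^2
k = 440 * 0.2 / (8.6e-03 * 16)
k = 639.5 W/(m*K)


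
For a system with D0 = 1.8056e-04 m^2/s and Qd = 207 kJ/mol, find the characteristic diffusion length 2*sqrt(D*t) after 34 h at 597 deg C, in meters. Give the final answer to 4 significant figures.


Step 1: D = D0 * exp(-Qd/(R*T))
T = 870.15 K
D = 1.8056e-04 * exp(-207e3 / (8.314 * 870.15)) = 6.76197e-17 m^2/s
Step 2: L = 2*sqrt(D*t)
t = 34 h = 122400 s
L = 2*sqrt(6.76197e-17 * 122400) = 5.754e-06 m


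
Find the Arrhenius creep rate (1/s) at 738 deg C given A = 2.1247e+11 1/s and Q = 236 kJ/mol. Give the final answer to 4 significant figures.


rate = A * exp(-Q / (R*T))
T = 738 + 273.15 = 1011.15 K
rate = 2.1247e+11 * exp(-236e3 / (8.314 * 1011.15))
rate = 0.1366 1/s


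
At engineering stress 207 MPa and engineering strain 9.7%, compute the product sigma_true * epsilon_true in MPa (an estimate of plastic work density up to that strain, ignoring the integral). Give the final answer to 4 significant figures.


sigma_true = sigma_eng * (1 + epsilon_eng)
sigma_true = 207 * (1 + 0.097) = 227.079 MPa
epsilon_true = ln(1 + epsilon_eng)
epsilon_true = ln(1 + 0.097) = 0.0925792
sigma_true * epsilon_true = 227.079 * 0.0925792 = 21.02 MPa


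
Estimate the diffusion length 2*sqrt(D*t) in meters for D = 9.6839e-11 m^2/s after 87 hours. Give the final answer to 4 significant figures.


t = 87 hr = 313200 s
Diffusion length = 2*sqrt(D*t)
= 2*sqrt(9.6839e-11 * 313200)
= 0.01101 m


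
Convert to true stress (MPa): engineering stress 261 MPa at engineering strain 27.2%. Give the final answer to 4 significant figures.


sigma_true = sigma_eng * (1 + epsilon_eng)
sigma_true = 261 * (1 + 0.272)
sigma_true = 332 MPa


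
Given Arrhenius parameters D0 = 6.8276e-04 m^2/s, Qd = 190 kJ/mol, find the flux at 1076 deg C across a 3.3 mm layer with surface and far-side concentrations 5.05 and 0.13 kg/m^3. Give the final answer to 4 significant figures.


Step 1: D = D0 * exp(-Qd/(R*T))
T = 1076 + 273.15 = 1349.15 K
D = 6.8276e-04 * exp(-190e3 / (8.314 * 1349.15)) = 3.00489e-11 m^2/s
Step 2: J = D * (C1 - C2) / dx
J = 3.00489e-11 * (5.05 - 0.13) / 3.3e-03
J = 4.48e-08 kg/(m^2*s)


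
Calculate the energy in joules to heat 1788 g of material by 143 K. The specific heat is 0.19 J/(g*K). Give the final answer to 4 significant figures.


Q = m * cp * dT
Q = 1788 * 0.19 * 143
Q = 48580 J


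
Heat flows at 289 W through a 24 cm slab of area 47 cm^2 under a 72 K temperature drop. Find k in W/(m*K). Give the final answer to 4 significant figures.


k = Q*L / (A*dT)
L = 0.24 m, A = 4.7e-03 m^2
k = 289 * 0.24 / (4.7e-03 * 72)
k = 205 W/(m*K)


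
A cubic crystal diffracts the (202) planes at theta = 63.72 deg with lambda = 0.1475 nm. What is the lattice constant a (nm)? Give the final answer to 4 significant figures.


d = lambda / (2*sin(theta))
d = 0.1475 / (2*sin(63.72 deg))
d = 0.0822514 nm
a = d * sqrt(h^2+k^2+l^2) = 0.0822514 * sqrt(8)
a = 0.2326 nm


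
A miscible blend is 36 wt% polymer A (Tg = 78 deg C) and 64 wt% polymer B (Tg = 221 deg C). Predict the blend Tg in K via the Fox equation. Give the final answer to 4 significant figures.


1/Tg = w1/Tg1 + w2/Tg2 (in Kelvin)
Tg1 = 351.15 K, Tg2 = 494.15 K
1/Tg = 0.36/351.15 + 0.64/494.15
Tg = 431 K


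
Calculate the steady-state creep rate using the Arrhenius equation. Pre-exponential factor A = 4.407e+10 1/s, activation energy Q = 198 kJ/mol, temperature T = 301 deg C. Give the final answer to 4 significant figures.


rate = A * exp(-Q / (R*T))
T = 301 + 273.15 = 574.15 K
rate = 4.407e+10 * exp(-198e3 / (8.314 * 574.15))
rate = 4.266e-08 1/s


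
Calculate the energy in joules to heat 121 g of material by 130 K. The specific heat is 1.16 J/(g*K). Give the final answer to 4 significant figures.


Q = m * cp * dT
Q = 121 * 1.16 * 130
Q = 18250 J


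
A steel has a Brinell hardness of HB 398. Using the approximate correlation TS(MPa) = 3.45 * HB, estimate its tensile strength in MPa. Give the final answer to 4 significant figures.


TS (MPa) = 3.45 * HB
TS = 3.45 * 398
TS = 1373 MPa


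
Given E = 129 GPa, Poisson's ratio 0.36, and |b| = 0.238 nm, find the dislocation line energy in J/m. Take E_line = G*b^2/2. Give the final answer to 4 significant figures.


Step 1: G = E / (2*(1+nu))
G = 129 / (2*(1+0.36)) = 47.4265 GPa = 4.74265e+10 Pa
Step 2: E_line = G*b^2/2
b = 0.238 nm = 2.38e-10 m
E_line = 0.5 * 4.74265e+10 * (2.38e-10)^2 = 1.343e-09 J/m


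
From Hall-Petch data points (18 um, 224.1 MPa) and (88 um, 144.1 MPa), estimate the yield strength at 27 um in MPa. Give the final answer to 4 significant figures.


sigma_y = sigma0 + k / sqrt(d)
1/sqrt(d1) = 1/sqrt(1.8e-05) = 235.702;  1/sqrt(d2) = 106.6
k = (sigma1 - sigma2) / (1/sqrt(d1) - 1/sqrt(d2)) = (224.1 - 144.1) / (235.702 - 106.6) = 0.619666 MPa*m^0.5
sigma0 = sigma1 - k/sqrt(d1) = 224.1 - 0.619666*235.702 = 78.0434 MPa
sigma_y(d3) = 78.0434 + 0.619666 / sqrt(2.7e-05) = 197.3 MPa


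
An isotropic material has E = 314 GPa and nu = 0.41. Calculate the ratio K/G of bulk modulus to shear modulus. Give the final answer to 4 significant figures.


G = E / (2*(1+nu))
G = 314 / (2*(1+0.41)) = 111.348 GPa
K = E / (3*(1-2*nu))
K = 314 / (3*(1-2*0.41)) = 581.481 GPa
K/G = 581.481 / 111.348 = 5.222


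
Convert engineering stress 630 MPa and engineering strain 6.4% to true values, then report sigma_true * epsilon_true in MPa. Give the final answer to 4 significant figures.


sigma_true = sigma_eng * (1 + epsilon_eng)
sigma_true = 630 * (1 + 0.064) = 670.32 MPa
epsilon_true = ln(1 + epsilon_eng)
epsilon_true = ln(1 + 0.064) = 0.0620354
sigma_true * epsilon_true = 670.32 * 0.0620354 = 41.58 MPa


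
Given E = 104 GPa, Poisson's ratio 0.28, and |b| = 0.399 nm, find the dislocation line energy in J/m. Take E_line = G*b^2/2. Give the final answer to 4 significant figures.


Step 1: G = E / (2*(1+nu))
G = 104 / (2*(1+0.28)) = 40.625 GPa = 4.0625e+10 Pa
Step 2: E_line = G*b^2/2
b = 0.399 nm = 3.99e-10 m
E_line = 0.5 * 4.0625e+10 * (3.99e-10)^2 = 3.234e-09 J/m
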